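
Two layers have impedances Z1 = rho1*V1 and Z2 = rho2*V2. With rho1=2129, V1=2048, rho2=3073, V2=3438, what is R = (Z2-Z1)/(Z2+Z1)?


Z1 = 2129 * 2048 = 4360192
Z2 = 3073 * 3438 = 10564974
R = (10564974 - 4360192) / (10564974 + 4360192) = 6204782 / 14925166 = 0.4157

0.4157


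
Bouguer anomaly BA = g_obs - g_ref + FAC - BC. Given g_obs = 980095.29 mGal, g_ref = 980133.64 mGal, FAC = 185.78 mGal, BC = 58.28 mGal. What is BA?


BA = g_obs - g_ref + FAC - BC
= 980095.29 - 980133.64 + 185.78 - 58.28
= 89.15 mGal

89.15


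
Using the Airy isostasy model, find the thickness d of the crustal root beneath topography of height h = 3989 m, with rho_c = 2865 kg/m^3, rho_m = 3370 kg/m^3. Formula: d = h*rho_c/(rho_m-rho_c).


rho_m - rho_c = 3370 - 2865 = 505
d = 3989 * 2865 / 505
= 11428485 / 505
= 22630.66 m

22630.66


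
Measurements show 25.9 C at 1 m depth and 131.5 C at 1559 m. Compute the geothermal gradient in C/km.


dT = 131.5 - 25.9 = 105.6 C
dz = 1559 - 1 = 1558 m
gradient = dT/dz * 1000 = 105.6/1558 * 1000 = 67.7792 C/km

67.7792


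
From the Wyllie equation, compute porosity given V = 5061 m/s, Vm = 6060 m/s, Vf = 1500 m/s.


1/V - 1/Vm = 1/5061 - 1/6060 = 3.257e-05
1/Vf - 1/Vm = 1/1500 - 1/6060 = 0.00050165
phi = 3.257e-05 / 0.00050165 = 0.0649

0.0649


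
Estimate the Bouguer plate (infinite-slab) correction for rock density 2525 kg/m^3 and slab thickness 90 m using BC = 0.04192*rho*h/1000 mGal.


BC = 0.04192 * rho * h / 1000
= 0.04192 * 2525 * 90 / 1000
= 9.5263 mGal

9.5263


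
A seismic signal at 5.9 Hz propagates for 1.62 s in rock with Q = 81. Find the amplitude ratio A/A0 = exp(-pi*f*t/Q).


pi*f*t/Q = pi*5.9*1.62/81 = 0.370708
A/A0 = exp(-0.370708) = 0.690246

0.690246


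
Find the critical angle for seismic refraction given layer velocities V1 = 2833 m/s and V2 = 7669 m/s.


V1/V2 = 2833/7669 = 0.369409
theta_c = arcsin(0.369409) = 21.6792 degrees

21.6792


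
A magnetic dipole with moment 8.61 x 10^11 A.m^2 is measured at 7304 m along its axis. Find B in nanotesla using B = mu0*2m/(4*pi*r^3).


m = 8.61 x 10^11 = 861000000000 A.m^2
2m = 1722000000000 A.m^2
r^3 = 7304^3 = 389656830464
B = (4pi*10^-7) * 1722000000000 / (4*pi * 389656830464) * 1e9
= 2163929.019793 / 4896572144027.14 * 1e9
= 441.9273 nT

441.9273


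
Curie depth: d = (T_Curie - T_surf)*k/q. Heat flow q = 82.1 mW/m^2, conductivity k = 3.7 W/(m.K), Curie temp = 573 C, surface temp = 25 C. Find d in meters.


T_Curie - T_surf = 573 - 25 = 548 C
Convert q to W/m^2: 82.1 mW/m^2 = 0.0821 W/m^2
d = 548 * 3.7 / 0.0821 = 24696.71 m

24696.71


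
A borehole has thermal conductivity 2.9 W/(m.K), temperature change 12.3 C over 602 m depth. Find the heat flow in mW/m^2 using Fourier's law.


q = k * dT / dz * 1000
= 2.9 * 12.3 / 602 * 1000
= 0.059252 * 1000
= 59.2525 mW/m^2

59.2525


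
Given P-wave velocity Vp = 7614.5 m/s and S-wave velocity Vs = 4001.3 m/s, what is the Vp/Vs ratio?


Vp/Vs = 7614.5 / 4001.3
= 1.903

1.903


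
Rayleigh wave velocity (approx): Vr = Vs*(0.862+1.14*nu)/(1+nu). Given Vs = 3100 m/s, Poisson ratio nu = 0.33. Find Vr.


Numerator factor = 0.862 + 1.14*0.33 = 1.2382
Denominator = 1 + 0.33 = 1.33
Vr = 3100 * 1.2382 / 1.33 = 2886.03 m/s

2886.03


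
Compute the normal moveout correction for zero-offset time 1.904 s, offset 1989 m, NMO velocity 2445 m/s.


x/Vnmo = 1989/2445 = 0.813497
(x/Vnmo)^2 = 0.661777
t0^2 = 3.625216
sqrt(3.625216 + 0.661777) = 2.070506
dt = 2.070506 - 1.904 = 0.166506

0.166506


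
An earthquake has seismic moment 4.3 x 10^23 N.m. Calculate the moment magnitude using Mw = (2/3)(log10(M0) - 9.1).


log10(M0) = log10(4.3 x 10^23) = 23.6335
Mw = 2/3 * (23.6335 - 9.1)
= 2/3 * 14.5335
= 9.69

9.69


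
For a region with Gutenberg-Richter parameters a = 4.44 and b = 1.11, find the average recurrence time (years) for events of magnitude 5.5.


log10(N) = 4.44 - 1.11*5.5 = -1.665
N = 10^-1.665 = 0.021627
T = 1/N = 1/0.021627 = 46.2381 years

46.2381


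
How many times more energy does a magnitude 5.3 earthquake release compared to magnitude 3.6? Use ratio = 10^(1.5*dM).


M2 - M1 = 5.3 - 3.6 = 1.7
1.5 * 1.7 = 2.55
ratio = 10^2.55 = 354.81

354.81


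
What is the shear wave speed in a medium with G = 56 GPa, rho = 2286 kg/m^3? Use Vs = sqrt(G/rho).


Convert G to Pa: G = 56e9 Pa
Compute G/rho = 56e9 / 2286 = 24496937.8828
Vs = sqrt(24496937.8828) = 4949.44 m/s

4949.44


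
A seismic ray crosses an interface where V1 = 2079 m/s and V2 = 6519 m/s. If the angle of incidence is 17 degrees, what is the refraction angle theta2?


sin(theta1) = sin(17 deg) = 0.292372
sin(theta2) = V2/V1 * sin(theta1) = 6519/2079 * 0.292372 = 0.916773
theta2 = arcsin(0.916773) = 66.4588 degrees

66.4588


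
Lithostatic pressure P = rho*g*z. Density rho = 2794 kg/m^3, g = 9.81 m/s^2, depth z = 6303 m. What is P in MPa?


P = rho * g * z / 1e6
= 2794 * 9.81 * 6303 / 1e6
= 172759809.42 / 1e6
= 172.7598 MPa

172.7598


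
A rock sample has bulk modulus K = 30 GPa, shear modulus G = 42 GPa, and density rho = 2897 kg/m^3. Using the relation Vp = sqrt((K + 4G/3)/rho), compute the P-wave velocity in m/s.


First compute the effective modulus:
K + 4G/3 = 30e9 + 4*42e9/3 = 86000000000.0 Pa
Then divide by density:
86000000000.0 / 2897 = 29685881.9468 Pa/(kg/m^3)
Take the square root:
Vp = sqrt(29685881.9468) = 5448.48 m/s

5448.48


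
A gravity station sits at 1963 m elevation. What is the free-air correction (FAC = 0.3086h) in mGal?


FAC = 0.3086 * h
= 0.3086 * 1963
= 605.7818 mGal

605.7818


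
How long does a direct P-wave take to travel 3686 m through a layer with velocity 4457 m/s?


t = x / V
= 3686 / 4457
= 0.827 s

0.827


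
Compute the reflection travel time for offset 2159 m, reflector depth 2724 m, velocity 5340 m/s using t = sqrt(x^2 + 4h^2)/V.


x^2 + 4h^2 = 2159^2 + 4*2724^2 = 4661281 + 29680704 = 34341985
sqrt(34341985) = 5860.2035
t = 5860.2035 / 5340 = 1.0974 s

1.0974


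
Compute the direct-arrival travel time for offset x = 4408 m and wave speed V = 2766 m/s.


t = x / V
= 4408 / 2766
= 1.5936 s

1.5936


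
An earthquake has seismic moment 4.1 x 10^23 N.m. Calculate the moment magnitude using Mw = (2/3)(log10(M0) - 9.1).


log10(M0) = log10(4.1 x 10^23) = 23.6128
Mw = 2/3 * (23.6128 - 9.1)
= 2/3 * 14.5128
= 9.68

9.68


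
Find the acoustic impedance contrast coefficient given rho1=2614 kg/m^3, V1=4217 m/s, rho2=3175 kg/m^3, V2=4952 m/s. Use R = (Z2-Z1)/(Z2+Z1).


Z1 = 2614 * 4217 = 11023238
Z2 = 3175 * 4952 = 15722600
R = (15722600 - 11023238) / (15722600 + 11023238) = 4699362 / 26745838 = 0.1757

0.1757


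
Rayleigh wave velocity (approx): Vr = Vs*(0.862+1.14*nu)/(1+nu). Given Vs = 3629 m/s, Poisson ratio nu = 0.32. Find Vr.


Numerator factor = 0.862 + 1.14*0.32 = 1.2268
Denominator = 1 + 0.32 = 1.32
Vr = 3629 * 1.2268 / 1.32 = 3372.77 m/s

3372.77


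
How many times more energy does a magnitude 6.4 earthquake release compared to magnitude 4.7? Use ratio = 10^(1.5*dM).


M2 - M1 = 6.4 - 4.7 = 1.7
1.5 * 1.7 = 2.55
ratio = 10^2.55 = 354.81

354.81


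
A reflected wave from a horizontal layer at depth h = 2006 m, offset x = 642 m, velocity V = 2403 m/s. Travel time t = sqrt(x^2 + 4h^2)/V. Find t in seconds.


x^2 + 4h^2 = 642^2 + 4*2006^2 = 412164 + 16096144 = 16508308
sqrt(16508308) = 4063.0417
t = 4063.0417 / 2403 = 1.6908 s

1.6908


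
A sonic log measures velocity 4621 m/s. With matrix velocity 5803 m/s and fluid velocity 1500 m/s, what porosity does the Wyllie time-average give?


1/V - 1/Vm = 1/4621 - 1/5803 = 4.408e-05
1/Vf - 1/Vm = 1/1500 - 1/5803 = 0.00049434
phi = 4.408e-05 / 0.00049434 = 0.0892

0.0892


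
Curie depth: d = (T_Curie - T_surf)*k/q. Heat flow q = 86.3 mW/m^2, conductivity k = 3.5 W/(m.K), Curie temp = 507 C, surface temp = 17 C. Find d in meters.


T_Curie - T_surf = 507 - 17 = 490 C
Convert q to W/m^2: 86.3 mW/m^2 = 0.0863 W/m^2
d = 490 * 3.5 / 0.0863 = 19872.54 m

19872.54


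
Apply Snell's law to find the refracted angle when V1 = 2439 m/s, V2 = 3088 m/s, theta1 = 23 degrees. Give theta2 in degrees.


sin(theta1) = sin(23 deg) = 0.390731
sin(theta2) = V2/V1 * sin(theta1) = 3088/2439 * 0.390731 = 0.494702
theta2 = arcsin(0.494702) = 29.6501 degrees

29.6501


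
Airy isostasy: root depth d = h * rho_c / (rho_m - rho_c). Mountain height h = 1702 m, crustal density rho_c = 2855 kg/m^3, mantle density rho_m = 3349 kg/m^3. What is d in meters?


rho_m - rho_c = 3349 - 2855 = 494
d = 1702 * 2855 / 494
= 4859210 / 494
= 9836.46 m

9836.46


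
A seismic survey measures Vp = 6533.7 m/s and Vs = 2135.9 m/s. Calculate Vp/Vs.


Vp/Vs = 6533.7 / 2135.9
= 3.059

3.059


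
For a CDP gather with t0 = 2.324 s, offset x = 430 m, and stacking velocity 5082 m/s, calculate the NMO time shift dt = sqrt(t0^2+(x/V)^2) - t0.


x/Vnmo = 430/5082 = 0.084612
(x/Vnmo)^2 = 0.007159
t0^2 = 5.400976
sqrt(5.400976 + 0.007159) = 2.32554
dt = 2.32554 - 2.324 = 0.00154

0.00154


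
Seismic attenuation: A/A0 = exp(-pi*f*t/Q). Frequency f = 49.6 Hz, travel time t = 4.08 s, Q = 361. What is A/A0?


pi*f*t/Q = pi*49.6*4.08/361 = 1.761102
A/A0 = exp(-1.761102) = 0.171855

0.171855


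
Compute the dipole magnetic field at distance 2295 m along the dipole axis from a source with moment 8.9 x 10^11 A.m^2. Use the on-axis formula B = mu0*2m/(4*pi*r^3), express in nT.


m = 8.9 x 10^11 = 890000000000 A.m^2
2m = 1780000000000 A.m^2
r^3 = 2295^3 = 12087822375
B = (4pi*10^-7) * 1780000000000 / (4*pi * 12087822375) * 1e9
= 2236813.969356 / 151900055884.79 * 1e9
= 14725.5638 nT

14725.5638


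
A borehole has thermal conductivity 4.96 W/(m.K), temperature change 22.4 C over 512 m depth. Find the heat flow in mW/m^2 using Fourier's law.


q = k * dT / dz * 1000
= 4.96 * 22.4 / 512 * 1000
= 0.217 * 1000
= 217.0 mW/m^2

217.0


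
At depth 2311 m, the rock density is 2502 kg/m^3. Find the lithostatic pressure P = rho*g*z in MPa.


P = rho * g * z / 1e6
= 2502 * 9.81 * 2311 / 1e6
= 56722616.82 / 1e6
= 56.7226 MPa

56.7226


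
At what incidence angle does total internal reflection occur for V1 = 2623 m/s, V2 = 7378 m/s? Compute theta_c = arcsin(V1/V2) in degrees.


V1/V2 = 2623/7378 = 0.355516
theta_c = arcsin(0.355516) = 20.8251 degrees

20.8251


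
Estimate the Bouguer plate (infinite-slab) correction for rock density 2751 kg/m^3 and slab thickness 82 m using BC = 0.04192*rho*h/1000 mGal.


BC = 0.04192 * rho * h / 1000
= 0.04192 * 2751 * 82 / 1000
= 9.4564 mGal

9.4564


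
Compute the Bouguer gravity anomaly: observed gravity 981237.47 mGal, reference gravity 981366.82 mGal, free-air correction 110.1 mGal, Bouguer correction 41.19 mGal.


BA = g_obs - g_ref + FAC - BC
= 981237.47 - 981366.82 + 110.1 - 41.19
= -60.44 mGal

-60.44


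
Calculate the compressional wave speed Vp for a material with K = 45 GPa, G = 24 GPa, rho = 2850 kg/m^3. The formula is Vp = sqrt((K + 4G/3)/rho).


First compute the effective modulus:
K + 4G/3 = 45e9 + 4*24e9/3 = 77000000000.0 Pa
Then divide by density:
77000000000.0 / 2850 = 27017543.8596 Pa/(kg/m^3)
Take the square root:
Vp = sqrt(27017543.8596) = 5197.84 m/s

5197.84


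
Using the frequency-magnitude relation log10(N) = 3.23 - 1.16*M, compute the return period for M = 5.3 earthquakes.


log10(N) = 3.23 - 1.16*5.3 = -2.918
N = 10^-2.918 = 0.001208
T = 1/N = 1/0.001208 = 827.9422 years

827.9422


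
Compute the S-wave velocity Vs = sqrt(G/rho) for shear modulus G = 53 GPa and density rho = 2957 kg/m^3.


Convert G to Pa: G = 53e9 Pa
Compute G/rho = 53e9 / 2957 = 17923571.187
Vs = sqrt(17923571.187) = 4233.62 m/s

4233.62


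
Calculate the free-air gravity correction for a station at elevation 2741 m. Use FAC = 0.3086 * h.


FAC = 0.3086 * h
= 0.3086 * 2741
= 845.8726 mGal

845.8726


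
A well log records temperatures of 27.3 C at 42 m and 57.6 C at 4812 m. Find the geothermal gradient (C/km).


dT = 57.6 - 27.3 = 30.3 C
dz = 4812 - 42 = 4770 m
gradient = dT/dz * 1000 = 30.3/4770 * 1000 = 6.3522 C/km

6.3522


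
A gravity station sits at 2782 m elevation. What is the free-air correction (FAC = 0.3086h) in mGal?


FAC = 0.3086 * h
= 0.3086 * 2782
= 858.5252 mGal

858.5252


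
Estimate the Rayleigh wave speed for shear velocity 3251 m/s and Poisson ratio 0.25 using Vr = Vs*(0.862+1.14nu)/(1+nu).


Numerator factor = 0.862 + 1.14*0.25 = 1.147
Denominator = 1 + 0.25 = 1.25
Vr = 3251 * 1.147 / 1.25 = 2983.12 m/s

2983.12


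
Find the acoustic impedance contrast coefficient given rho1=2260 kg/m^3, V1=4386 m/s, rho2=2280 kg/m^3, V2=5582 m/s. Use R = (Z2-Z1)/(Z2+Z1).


Z1 = 2260 * 4386 = 9912360
Z2 = 2280 * 5582 = 12726960
R = (12726960 - 9912360) / (12726960 + 9912360) = 2814600 / 22639320 = 0.1243

0.1243


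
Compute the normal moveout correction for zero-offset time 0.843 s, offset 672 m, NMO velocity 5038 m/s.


x/Vnmo = 672/5038 = 0.133386
(x/Vnmo)^2 = 0.017792
t0^2 = 0.710649
sqrt(0.710649 + 0.017792) = 0.853487
dt = 0.853487 - 0.843 = 0.010487

0.010487


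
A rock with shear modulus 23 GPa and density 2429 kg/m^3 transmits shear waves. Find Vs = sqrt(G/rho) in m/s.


Convert G to Pa: G = 23e9 Pa
Compute G/rho = 23e9 / 2429 = 9468917.2499
Vs = sqrt(9468917.2499) = 3077.16 m/s

3077.16


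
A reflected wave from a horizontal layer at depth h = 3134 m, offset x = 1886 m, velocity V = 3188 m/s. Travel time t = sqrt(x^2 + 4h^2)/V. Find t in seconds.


x^2 + 4h^2 = 1886^2 + 4*3134^2 = 3556996 + 39287824 = 42844820
sqrt(42844820) = 6545.5955
t = 6545.5955 / 3188 = 2.0532 s

2.0532


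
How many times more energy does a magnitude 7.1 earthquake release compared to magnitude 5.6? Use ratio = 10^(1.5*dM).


M2 - M1 = 7.1 - 5.6 = 1.5
1.5 * 1.5 = 2.25
ratio = 10^2.25 = 177.83

177.83


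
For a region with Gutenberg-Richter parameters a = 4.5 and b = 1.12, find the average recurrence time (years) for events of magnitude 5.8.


log10(N) = 4.5 - 1.12*5.8 = -1.996
N = 10^-1.996 = 0.010093
T = 1/N = 1/0.010093 = 99.0832 years

99.0832


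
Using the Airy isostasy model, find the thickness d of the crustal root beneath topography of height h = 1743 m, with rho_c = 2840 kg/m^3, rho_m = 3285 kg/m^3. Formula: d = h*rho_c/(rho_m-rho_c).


rho_m - rho_c = 3285 - 2840 = 445
d = 1743 * 2840 / 445
= 4950120 / 445
= 11123.87 m

11123.87


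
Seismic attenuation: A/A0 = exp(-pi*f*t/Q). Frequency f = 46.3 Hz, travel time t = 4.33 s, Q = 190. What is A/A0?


pi*f*t/Q = pi*46.3*4.33/190 = 3.31486
A/A0 = exp(-3.31486) = 0.036339

0.036339


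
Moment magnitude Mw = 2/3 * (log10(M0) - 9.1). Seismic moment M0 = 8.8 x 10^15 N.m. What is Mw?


log10(M0) = log10(8.8 x 10^15) = 15.9445
Mw = 2/3 * (15.9445 - 9.1)
= 2/3 * 6.8445
= 4.56

4.56


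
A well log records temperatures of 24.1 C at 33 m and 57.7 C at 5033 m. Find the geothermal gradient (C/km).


dT = 57.7 - 24.1 = 33.6 C
dz = 5033 - 33 = 5000 m
gradient = dT/dz * 1000 = 33.6/5000 * 1000 = 6.72 C/km

6.72


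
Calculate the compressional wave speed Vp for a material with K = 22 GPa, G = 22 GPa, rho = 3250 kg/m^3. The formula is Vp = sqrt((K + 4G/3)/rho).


First compute the effective modulus:
K + 4G/3 = 22e9 + 4*22e9/3 = 51333333333.33 Pa
Then divide by density:
51333333333.33 / 3250 = 15794871.7949 Pa/(kg/m^3)
Take the square root:
Vp = sqrt(15794871.7949) = 3974.28 m/s

3974.28


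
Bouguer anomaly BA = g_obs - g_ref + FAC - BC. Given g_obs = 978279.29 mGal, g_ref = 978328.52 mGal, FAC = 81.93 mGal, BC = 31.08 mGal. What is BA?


BA = g_obs - g_ref + FAC - BC
= 978279.29 - 978328.52 + 81.93 - 31.08
= 1.62 mGal

1.62


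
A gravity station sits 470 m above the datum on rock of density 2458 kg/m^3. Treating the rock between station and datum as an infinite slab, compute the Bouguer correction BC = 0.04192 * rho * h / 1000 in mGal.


BC = 0.04192 * rho * h / 1000
= 0.04192 * 2458 * 470 / 1000
= 48.4285 mGal

48.4285


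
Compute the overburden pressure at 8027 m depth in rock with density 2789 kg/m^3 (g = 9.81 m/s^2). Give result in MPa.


P = rho * g * z / 1e6
= 2789 * 9.81 * 8027 / 1e6
= 219619442.43 / 1e6
= 219.6194 MPa

219.6194


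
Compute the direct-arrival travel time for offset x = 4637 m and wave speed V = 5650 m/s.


t = x / V
= 4637 / 5650
= 0.8207 s

0.8207


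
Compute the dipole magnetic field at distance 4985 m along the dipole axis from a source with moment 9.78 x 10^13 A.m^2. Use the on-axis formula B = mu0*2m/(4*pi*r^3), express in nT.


m = 9.78 x 10^13 = 97800000000000 A.m^2
2m = 195600000000000 A.m^2
r^3 = 4985^3 = 123878371625
B = (4pi*10^-7) * 195600000000000 / (4*pi * 123878371625) * 1e9
= 245798209.216865 / 1556701528943.07 * 1e9
= 157896.8124 nT

157896.8124


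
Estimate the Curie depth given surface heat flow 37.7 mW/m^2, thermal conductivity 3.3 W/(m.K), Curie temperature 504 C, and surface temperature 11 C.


T_Curie - T_surf = 504 - 11 = 493 C
Convert q to W/m^2: 37.7 mW/m^2 = 0.0377 W/m^2
d = 493 * 3.3 / 0.0377 = 43153.85 m

43153.85


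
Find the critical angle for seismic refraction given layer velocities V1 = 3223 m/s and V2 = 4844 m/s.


V1/V2 = 3223/4844 = 0.665359
theta_c = arcsin(0.665359) = 41.7099 degrees

41.7099


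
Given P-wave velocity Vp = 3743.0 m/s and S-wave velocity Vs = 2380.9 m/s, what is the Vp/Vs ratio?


Vp/Vs = 3743.0 / 2380.9
= 1.5721

1.5721


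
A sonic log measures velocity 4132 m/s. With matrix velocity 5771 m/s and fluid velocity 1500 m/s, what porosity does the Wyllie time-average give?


1/V - 1/Vm = 1/4132 - 1/5771 = 6.873e-05
1/Vf - 1/Vm = 1/1500 - 1/5771 = 0.00049339
phi = 6.873e-05 / 0.00049339 = 0.1393

0.1393


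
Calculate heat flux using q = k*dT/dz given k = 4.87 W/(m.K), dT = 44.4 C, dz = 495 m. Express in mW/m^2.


q = k * dT / dz * 1000
= 4.87 * 44.4 / 495 * 1000
= 0.436824 * 1000
= 436.8242 mW/m^2

436.8242


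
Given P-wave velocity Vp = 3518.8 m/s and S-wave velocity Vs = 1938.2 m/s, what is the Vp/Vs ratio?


Vp/Vs = 3518.8 / 1938.2
= 1.8155

1.8155


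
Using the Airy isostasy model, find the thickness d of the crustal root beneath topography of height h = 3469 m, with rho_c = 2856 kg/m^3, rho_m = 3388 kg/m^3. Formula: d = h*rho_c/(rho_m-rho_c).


rho_m - rho_c = 3388 - 2856 = 532
d = 3469 * 2856 / 532
= 9907464 / 532
= 18623.05 m

18623.05


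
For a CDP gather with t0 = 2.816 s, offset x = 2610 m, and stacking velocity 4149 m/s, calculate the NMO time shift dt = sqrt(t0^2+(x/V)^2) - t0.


x/Vnmo = 2610/4149 = 0.629067
(x/Vnmo)^2 = 0.395726
t0^2 = 7.929856
sqrt(7.929856 + 0.395726) = 2.885408
dt = 2.885408 - 2.816 = 0.069408

0.069408


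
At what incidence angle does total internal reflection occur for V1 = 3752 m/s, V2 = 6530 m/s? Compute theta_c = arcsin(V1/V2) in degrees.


V1/V2 = 3752/6530 = 0.574579
theta_c = arcsin(0.574579) = 35.0701 degrees

35.0701


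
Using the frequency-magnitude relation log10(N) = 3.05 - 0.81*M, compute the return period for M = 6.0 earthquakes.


log10(N) = 3.05 - 0.81*6.0 = -1.81
N = 10^-1.81 = 0.015488
T = 1/N = 1/0.015488 = 64.5654 years

64.5654


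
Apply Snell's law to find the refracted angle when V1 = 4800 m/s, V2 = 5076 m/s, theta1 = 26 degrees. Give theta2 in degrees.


sin(theta1) = sin(26 deg) = 0.438371
sin(theta2) = V2/V1 * sin(theta1) = 5076/4800 * 0.438371 = 0.463577
theta2 = arcsin(0.463577) = 27.6182 degrees

27.6182


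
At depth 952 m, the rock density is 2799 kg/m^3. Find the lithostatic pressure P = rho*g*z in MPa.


P = rho * g * z / 1e6
= 2799 * 9.81 * 952 / 1e6
= 26140196.88 / 1e6
= 26.1402 MPa

26.1402


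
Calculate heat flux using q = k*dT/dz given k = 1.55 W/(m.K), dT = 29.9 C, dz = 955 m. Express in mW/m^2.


q = k * dT / dz * 1000
= 1.55 * 29.9 / 955 * 1000
= 0.048529 * 1000
= 48.5288 mW/m^2

48.5288


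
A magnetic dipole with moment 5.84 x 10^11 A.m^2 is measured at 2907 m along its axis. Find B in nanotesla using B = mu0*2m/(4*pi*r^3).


m = 5.84 x 10^11 = 584000000000 A.m^2
2m = 1168000000000 A.m^2
r^3 = 2907^3 = 24566036643
B = (4pi*10^-7) * 1168000000000 / (4*pi * 24566036643) * 1e9
= 1467752.087757 / 308705920981.87 * 1e9
= 4754.5317 nT

4754.5317


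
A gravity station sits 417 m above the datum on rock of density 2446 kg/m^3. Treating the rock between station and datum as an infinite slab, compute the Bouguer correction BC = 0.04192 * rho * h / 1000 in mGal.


BC = 0.04192 * rho * h / 1000
= 0.04192 * 2446 * 417 / 1000
= 42.7576 mGal

42.7576


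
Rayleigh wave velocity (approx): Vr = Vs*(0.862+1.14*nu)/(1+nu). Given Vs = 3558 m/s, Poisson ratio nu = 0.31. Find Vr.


Numerator factor = 0.862 + 1.14*0.31 = 1.2154
Denominator = 1 + 0.31 = 1.31
Vr = 3558 * 1.2154 / 1.31 = 3301.06 m/s

3301.06


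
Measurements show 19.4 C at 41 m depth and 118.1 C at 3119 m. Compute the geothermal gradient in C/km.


dT = 118.1 - 19.4 = 98.7 C
dz = 3119 - 41 = 3078 m
gradient = dT/dz * 1000 = 98.7/3078 * 1000 = 32.0663 C/km

32.0663


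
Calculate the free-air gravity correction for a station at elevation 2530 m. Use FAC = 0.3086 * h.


FAC = 0.3086 * h
= 0.3086 * 2530
= 780.758 mGal

780.758


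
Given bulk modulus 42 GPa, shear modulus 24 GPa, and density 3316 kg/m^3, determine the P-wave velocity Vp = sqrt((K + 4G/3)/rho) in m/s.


First compute the effective modulus:
K + 4G/3 = 42e9 + 4*24e9/3 = 74000000000.0 Pa
Then divide by density:
74000000000.0 / 3316 = 22316043.4258 Pa/(kg/m^3)
Take the square root:
Vp = sqrt(22316043.4258) = 4723.99 m/s

4723.99


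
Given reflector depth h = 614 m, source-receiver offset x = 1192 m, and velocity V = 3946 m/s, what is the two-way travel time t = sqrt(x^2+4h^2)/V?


x^2 + 4h^2 = 1192^2 + 4*614^2 = 1420864 + 1507984 = 2928848
sqrt(2928848) = 1711.3877
t = 1711.3877 / 3946 = 0.4337 s

0.4337


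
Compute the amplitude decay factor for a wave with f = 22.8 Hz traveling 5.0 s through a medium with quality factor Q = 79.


pi*f*t/Q = pi*22.8*5.0/79 = 4.533438
A/A0 = exp(-4.533438) = 0.010744

0.010744


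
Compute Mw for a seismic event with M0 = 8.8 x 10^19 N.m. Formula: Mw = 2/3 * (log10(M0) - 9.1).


log10(M0) = log10(8.8 x 10^19) = 19.9445
Mw = 2/3 * (19.9445 - 9.1)
= 2/3 * 10.8445
= 7.23

7.23


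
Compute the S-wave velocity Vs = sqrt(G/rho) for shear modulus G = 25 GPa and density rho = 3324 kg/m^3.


Convert G to Pa: G = 25e9 Pa
Compute G/rho = 25e9 / 3324 = 7521058.9651
Vs = sqrt(7521058.9651) = 2742.45 m/s

2742.45


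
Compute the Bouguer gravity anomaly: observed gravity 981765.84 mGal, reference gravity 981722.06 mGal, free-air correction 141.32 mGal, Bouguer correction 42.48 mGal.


BA = g_obs - g_ref + FAC - BC
= 981765.84 - 981722.06 + 141.32 - 42.48
= 142.62 mGal

142.62


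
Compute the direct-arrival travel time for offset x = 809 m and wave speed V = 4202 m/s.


t = x / V
= 809 / 4202
= 0.1925 s

0.1925


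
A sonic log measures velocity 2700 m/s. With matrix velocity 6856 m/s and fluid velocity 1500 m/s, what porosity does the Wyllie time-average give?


1/V - 1/Vm = 1/2700 - 1/6856 = 0.00022451
1/Vf - 1/Vm = 1/1500 - 1/6856 = 0.00052081
phi = 0.00022451 / 0.00052081 = 0.4311

0.4311


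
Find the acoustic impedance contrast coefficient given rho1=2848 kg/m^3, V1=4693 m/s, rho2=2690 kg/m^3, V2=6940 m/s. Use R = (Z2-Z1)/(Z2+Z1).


Z1 = 2848 * 4693 = 13365664
Z2 = 2690 * 6940 = 18668600
R = (18668600 - 13365664) / (18668600 + 13365664) = 5302936 / 32034264 = 0.1655

0.1655


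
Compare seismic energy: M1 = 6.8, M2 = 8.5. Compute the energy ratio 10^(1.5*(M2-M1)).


M2 - M1 = 8.5 - 6.8 = 1.7
1.5 * 1.7 = 2.55
ratio = 10^2.55 = 354.81

354.81


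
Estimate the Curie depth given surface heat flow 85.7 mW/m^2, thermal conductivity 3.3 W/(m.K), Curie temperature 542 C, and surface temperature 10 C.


T_Curie - T_surf = 542 - 10 = 532 C
Convert q to W/m^2: 85.7 mW/m^2 = 0.0857 W/m^2
d = 532 * 3.3 / 0.0857 = 20485.41 m

20485.41


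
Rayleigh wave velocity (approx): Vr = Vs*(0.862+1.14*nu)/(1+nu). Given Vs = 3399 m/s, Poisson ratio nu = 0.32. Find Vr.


Numerator factor = 0.862 + 1.14*0.32 = 1.2268
Denominator = 1 + 0.32 = 1.32
Vr = 3399 * 1.2268 / 1.32 = 3159.01 m/s

3159.01


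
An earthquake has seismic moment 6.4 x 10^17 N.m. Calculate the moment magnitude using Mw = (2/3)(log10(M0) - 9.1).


log10(M0) = log10(6.4 x 10^17) = 17.8062
Mw = 2/3 * (17.8062 - 9.1)
= 2/3 * 8.7062
= 5.8

5.8


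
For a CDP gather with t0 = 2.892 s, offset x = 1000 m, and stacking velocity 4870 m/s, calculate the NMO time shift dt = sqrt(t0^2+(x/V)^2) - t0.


x/Vnmo = 1000/4870 = 0.205339
(x/Vnmo)^2 = 0.042164
t0^2 = 8.363664
sqrt(8.363664 + 0.042164) = 2.899281
dt = 2.899281 - 2.892 = 0.007281

0.007281


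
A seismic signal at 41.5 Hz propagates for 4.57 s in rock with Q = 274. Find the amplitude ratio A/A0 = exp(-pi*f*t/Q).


pi*f*t/Q = pi*41.5*4.57/274 = 2.174521
A/A0 = exp(-2.174521) = 0.113663

0.113663


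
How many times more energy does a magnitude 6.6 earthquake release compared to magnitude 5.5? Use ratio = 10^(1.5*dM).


M2 - M1 = 6.6 - 5.5 = 1.1
1.5 * 1.1 = 1.65
ratio = 10^1.65 = 44.67

44.67


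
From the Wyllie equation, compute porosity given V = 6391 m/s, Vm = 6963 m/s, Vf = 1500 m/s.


1/V - 1/Vm = 1/6391 - 1/6963 = 1.285e-05
1/Vf - 1/Vm = 1/1500 - 1/6963 = 0.00052305
phi = 1.285e-05 / 0.00052305 = 0.0246

0.0246


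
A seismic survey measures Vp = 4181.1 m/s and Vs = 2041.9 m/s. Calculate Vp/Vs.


Vp/Vs = 4181.1 / 2041.9
= 2.0477

2.0477


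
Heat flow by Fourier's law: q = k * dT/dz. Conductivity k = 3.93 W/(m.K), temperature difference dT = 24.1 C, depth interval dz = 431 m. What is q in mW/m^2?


q = k * dT / dz * 1000
= 3.93 * 24.1 / 431 * 1000
= 0.219752 * 1000
= 219.7517 mW/m^2

219.7517


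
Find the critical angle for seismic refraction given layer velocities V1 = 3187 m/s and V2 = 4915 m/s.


V1/V2 = 3187/4915 = 0.648423
theta_c = arcsin(0.648423) = 40.4228 degrees

40.4228


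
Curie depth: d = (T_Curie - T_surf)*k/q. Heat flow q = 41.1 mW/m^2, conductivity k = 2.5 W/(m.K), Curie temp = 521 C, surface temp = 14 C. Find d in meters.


T_Curie - T_surf = 521 - 14 = 507 C
Convert q to W/m^2: 41.1 mW/m^2 = 0.0411 W/m^2
d = 507 * 2.5 / 0.0411 = 30839.42 m

30839.42


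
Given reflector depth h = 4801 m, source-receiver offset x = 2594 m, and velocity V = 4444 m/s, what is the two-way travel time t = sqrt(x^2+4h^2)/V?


x^2 + 4h^2 = 2594^2 + 4*4801^2 = 6728836 + 92198404 = 98927240
sqrt(98927240) = 9946.2174
t = 9946.2174 / 4444 = 2.2381 s

2.2381


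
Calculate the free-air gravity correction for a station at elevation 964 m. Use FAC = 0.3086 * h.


FAC = 0.3086 * h
= 0.3086 * 964
= 297.4904 mGal

297.4904


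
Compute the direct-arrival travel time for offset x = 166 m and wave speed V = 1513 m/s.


t = x / V
= 166 / 1513
= 0.1097 s

0.1097


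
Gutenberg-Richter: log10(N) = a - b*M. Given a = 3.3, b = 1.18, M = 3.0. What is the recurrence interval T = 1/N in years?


log10(N) = 3.3 - 1.18*3.0 = -0.24
N = 10^-0.24 = 0.57544
T = 1/N = 1/0.57544 = 1.7378 years

1.7378


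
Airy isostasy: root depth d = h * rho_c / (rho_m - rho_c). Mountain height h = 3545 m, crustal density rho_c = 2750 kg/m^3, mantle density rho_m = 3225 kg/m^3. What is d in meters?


rho_m - rho_c = 3225 - 2750 = 475
d = 3545 * 2750 / 475
= 9748750 / 475
= 20523.68 m

20523.68


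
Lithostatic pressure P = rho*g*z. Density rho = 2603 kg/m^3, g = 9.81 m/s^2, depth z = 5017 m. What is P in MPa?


P = rho * g * z / 1e6
= 2603 * 9.81 * 5017 / 1e6
= 128111252.31 / 1e6
= 128.1113 MPa

128.1113


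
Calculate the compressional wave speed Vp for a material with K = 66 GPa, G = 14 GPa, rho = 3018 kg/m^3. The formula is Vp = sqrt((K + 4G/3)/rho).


First compute the effective modulus:
K + 4G/3 = 66e9 + 4*14e9/3 = 84666666666.67 Pa
Then divide by density:
84666666666.67 / 3018 = 28053898.8292 Pa/(kg/m^3)
Take the square root:
Vp = sqrt(28053898.8292) = 5296.59 m/s

5296.59


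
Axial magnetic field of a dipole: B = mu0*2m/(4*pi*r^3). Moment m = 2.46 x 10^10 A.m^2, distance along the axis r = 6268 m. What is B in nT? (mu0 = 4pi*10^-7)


m = 2.46 x 10^10 = 24600000000 A.m^2
2m = 49200000000 A.m^2
r^3 = 6268^3 = 246256080832
B = (4pi*10^-7) * 49200000000 / (4*pi * 246256080832) * 1e9
= 61826.543423 / 3094545177774.5 * 1e9
= 19.9792 nT

19.9792


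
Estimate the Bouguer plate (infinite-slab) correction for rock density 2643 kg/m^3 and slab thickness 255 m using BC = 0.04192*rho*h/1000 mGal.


BC = 0.04192 * rho * h / 1000
= 0.04192 * 2643 * 255 / 1000
= 28.2526 mGal

28.2526


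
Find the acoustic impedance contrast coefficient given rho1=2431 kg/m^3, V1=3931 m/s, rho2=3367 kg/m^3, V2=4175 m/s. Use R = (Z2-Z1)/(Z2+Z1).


Z1 = 2431 * 3931 = 9556261
Z2 = 3367 * 4175 = 14057225
R = (14057225 - 9556261) / (14057225 + 9556261) = 4500964 / 23613486 = 0.1906

0.1906


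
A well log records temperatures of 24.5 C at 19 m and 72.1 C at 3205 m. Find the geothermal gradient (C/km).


dT = 72.1 - 24.5 = 47.6 C
dz = 3205 - 19 = 3186 m
gradient = dT/dz * 1000 = 47.6/3186 * 1000 = 14.9404 C/km

14.9404


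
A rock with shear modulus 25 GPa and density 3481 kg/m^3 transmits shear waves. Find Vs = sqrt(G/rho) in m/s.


Convert G to Pa: G = 25e9 Pa
Compute G/rho = 25e9 / 3481 = 7181844.2976
Vs = sqrt(7181844.2976) = 2679.9 m/s

2679.9


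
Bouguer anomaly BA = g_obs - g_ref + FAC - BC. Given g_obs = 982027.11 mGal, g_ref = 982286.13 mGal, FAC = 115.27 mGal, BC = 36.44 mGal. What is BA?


BA = g_obs - g_ref + FAC - BC
= 982027.11 - 982286.13 + 115.27 - 36.44
= -180.19 mGal

-180.19


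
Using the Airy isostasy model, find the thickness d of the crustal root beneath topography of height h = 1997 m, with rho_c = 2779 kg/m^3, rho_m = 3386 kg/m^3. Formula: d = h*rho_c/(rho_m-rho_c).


rho_m - rho_c = 3386 - 2779 = 607
d = 1997 * 2779 / 607
= 5549663 / 607
= 9142.77 m

9142.77


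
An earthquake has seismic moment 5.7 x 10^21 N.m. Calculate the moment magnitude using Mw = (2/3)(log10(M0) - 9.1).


log10(M0) = log10(5.7 x 10^21) = 21.7559
Mw = 2/3 * (21.7559 - 9.1)
= 2/3 * 12.6559
= 8.44

8.44


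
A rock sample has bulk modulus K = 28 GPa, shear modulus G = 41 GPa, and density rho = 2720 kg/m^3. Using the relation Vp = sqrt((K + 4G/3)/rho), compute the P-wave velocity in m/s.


First compute the effective modulus:
K + 4G/3 = 28e9 + 4*41e9/3 = 82666666666.67 Pa
Then divide by density:
82666666666.67 / 2720 = 30392156.8627 Pa/(kg/m^3)
Take the square root:
Vp = sqrt(30392156.8627) = 5512.91 m/s

5512.91


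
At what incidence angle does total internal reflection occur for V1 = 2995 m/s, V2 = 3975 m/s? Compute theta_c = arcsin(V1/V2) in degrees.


V1/V2 = 2995/3975 = 0.753459
theta_c = arcsin(0.753459) = 48.8909 degrees

48.8909


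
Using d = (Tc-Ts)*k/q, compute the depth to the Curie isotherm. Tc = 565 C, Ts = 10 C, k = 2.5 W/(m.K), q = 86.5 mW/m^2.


T_Curie - T_surf = 565 - 10 = 555 C
Convert q to W/m^2: 86.5 mW/m^2 = 0.0865 W/m^2
d = 555 * 2.5 / 0.0865 = 16040.46 m

16040.46


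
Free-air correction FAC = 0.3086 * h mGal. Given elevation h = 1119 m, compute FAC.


FAC = 0.3086 * h
= 0.3086 * 1119
= 345.3234 mGal

345.3234


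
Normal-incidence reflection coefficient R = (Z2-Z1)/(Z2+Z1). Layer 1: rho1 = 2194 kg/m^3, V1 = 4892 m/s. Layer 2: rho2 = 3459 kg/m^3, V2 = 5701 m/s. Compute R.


Z1 = 2194 * 4892 = 10733048
Z2 = 3459 * 5701 = 19719759
R = (19719759 - 10733048) / (19719759 + 10733048) = 8986711 / 30452807 = 0.2951

0.2951


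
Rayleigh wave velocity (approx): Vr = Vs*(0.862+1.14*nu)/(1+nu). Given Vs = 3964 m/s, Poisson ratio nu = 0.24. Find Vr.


Numerator factor = 0.862 + 1.14*0.24 = 1.1356
Denominator = 1 + 0.24 = 1.24
Vr = 3964 * 1.1356 / 1.24 = 3630.26 m/s

3630.26


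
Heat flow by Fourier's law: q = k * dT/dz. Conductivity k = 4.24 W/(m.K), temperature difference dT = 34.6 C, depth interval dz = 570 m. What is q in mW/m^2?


q = k * dT / dz * 1000
= 4.24 * 34.6 / 570 * 1000
= 0.257375 * 1000
= 257.3754 mW/m^2

257.3754


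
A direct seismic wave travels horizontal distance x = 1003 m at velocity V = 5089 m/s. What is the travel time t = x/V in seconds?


t = x / V
= 1003 / 5089
= 0.1971 s

0.1971


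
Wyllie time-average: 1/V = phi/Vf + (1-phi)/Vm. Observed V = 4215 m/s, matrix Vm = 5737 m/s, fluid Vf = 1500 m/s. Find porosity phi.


1/V - 1/Vm = 1/4215 - 1/5737 = 6.294e-05
1/Vf - 1/Vm = 1/1500 - 1/5737 = 0.00049236
phi = 6.294e-05 / 0.00049236 = 0.1278

0.1278


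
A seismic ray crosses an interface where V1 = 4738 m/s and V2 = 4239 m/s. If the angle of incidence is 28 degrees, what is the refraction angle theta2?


sin(theta1) = sin(28 deg) = 0.469472
sin(theta2) = V2/V1 * sin(theta1) = 4239/4738 * 0.469472 = 0.420027
theta2 = arcsin(0.420027) = 24.8363 degrees

24.8363


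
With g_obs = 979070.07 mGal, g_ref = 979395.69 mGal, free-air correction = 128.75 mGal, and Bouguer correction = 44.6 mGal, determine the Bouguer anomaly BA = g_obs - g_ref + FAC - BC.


BA = g_obs - g_ref + FAC - BC
= 979070.07 - 979395.69 + 128.75 - 44.6
= -241.47 mGal

-241.47


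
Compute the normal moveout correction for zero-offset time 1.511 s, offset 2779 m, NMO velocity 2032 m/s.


x/Vnmo = 2779/2032 = 1.367618
(x/Vnmo)^2 = 1.870379
t0^2 = 2.283121
sqrt(2.283121 + 1.870379) = 2.038014
dt = 2.038014 - 1.511 = 0.527014

0.527014


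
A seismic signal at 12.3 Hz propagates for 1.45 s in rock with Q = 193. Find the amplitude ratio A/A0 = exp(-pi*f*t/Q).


pi*f*t/Q = pi*12.3*1.45/193 = 0.290312
A/A0 = exp(-0.290312) = 0.74803

0.74803


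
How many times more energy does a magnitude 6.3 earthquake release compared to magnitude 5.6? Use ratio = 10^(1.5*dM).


M2 - M1 = 6.3 - 5.6 = 0.7
1.5 * 0.7 = 1.05
ratio = 10^1.05 = 11.22

11.22


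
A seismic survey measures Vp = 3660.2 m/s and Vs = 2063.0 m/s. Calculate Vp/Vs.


Vp/Vs = 3660.2 / 2063.0
= 1.7742

1.7742


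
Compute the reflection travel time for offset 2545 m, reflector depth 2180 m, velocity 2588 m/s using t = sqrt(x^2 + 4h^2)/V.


x^2 + 4h^2 = 2545^2 + 4*2180^2 = 6477025 + 19009600 = 25486625
sqrt(25486625) = 5048.428
t = 5048.428 / 2588 = 1.9507 s

1.9507


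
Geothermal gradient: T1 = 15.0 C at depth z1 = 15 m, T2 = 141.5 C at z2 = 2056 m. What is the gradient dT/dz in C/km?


dT = 141.5 - 15.0 = 126.5 C
dz = 2056 - 15 = 2041 m
gradient = dT/dz * 1000 = 126.5/2041 * 1000 = 61.9794 C/km

61.9794


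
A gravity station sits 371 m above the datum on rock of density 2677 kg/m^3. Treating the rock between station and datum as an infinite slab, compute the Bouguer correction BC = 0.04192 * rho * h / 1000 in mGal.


BC = 0.04192 * rho * h / 1000
= 0.04192 * 2677 * 371 / 1000
= 41.6336 mGal

41.6336


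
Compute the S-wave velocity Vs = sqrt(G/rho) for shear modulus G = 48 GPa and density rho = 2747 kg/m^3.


Convert G to Pa: G = 48e9 Pa
Compute G/rho = 48e9 / 2747 = 17473607.5719
Vs = sqrt(17473607.5719) = 4180.14 m/s

4180.14


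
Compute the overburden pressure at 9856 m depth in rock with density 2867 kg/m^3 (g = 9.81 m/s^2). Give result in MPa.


P = rho * g * z / 1e6
= 2867 * 9.81 * 9856 / 1e6
= 277202661.12 / 1e6
= 277.2027 MPa

277.2027


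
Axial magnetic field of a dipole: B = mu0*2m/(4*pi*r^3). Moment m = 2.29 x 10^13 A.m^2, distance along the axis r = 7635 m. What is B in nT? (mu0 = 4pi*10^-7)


m = 2.29 x 10^13 = 22900000000000 A.m^2
2m = 45800000000000 A.m^2
r^3 = 7635^3 = 445068772875
B = (4pi*10^-7) * 45800000000000 / (4*pi * 445068772875) * 1e9
= 57553977.413765 / 5592899148825.3 * 1e9
= 10290.5445 nT

10290.5445


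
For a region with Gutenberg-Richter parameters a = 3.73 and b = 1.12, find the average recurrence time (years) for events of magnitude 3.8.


log10(N) = 3.73 - 1.12*3.8 = -0.526
N = 10^-0.526 = 0.297852
T = 1/N = 1/0.297852 = 3.3574 years

3.3574


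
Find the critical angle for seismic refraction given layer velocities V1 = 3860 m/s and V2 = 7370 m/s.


V1/V2 = 3860/7370 = 0.523745
theta_c = arcsin(0.523745) = 31.5838 degrees

31.5838


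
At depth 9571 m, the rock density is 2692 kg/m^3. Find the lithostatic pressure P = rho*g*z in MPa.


P = rho * g * z / 1e6
= 2692 * 9.81 * 9571 / 1e6
= 252755944.92 / 1e6
= 252.7559 MPa

252.7559


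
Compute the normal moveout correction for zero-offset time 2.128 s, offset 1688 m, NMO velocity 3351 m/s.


x/Vnmo = 1688/3351 = 0.50373
(x/Vnmo)^2 = 0.253744
t0^2 = 4.528384
sqrt(4.528384 + 0.253744) = 2.186808
dt = 2.186808 - 2.128 = 0.058808

0.058808


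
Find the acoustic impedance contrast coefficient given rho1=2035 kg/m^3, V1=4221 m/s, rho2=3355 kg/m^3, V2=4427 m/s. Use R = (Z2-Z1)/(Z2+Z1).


Z1 = 2035 * 4221 = 8589735
Z2 = 3355 * 4427 = 14852585
R = (14852585 - 8589735) / (14852585 + 8589735) = 6262850 / 23442320 = 0.2672

0.2672


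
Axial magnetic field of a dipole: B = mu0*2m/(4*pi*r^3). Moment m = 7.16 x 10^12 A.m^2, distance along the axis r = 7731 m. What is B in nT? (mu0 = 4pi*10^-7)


m = 7.16 x 10^12 = 7160000000000 A.m^2
2m = 14320000000000 A.m^2
r^3 = 7731^3 = 462069198891
B = (4pi*10^-7) * 14320000000000 / (4*pi * 462069198891) * 1e9
= 17995042.719762 / 5806532802744.35 * 1e9
= 3099.1029 nT

3099.1029


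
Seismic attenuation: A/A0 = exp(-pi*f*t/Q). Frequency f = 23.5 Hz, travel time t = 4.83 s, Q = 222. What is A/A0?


pi*f*t/Q = pi*23.5*4.83/222 = 1.606245
A/A0 = exp(-1.606245) = 0.20064

0.20064


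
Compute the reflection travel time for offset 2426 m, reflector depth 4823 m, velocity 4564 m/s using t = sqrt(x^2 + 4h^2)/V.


x^2 + 4h^2 = 2426^2 + 4*4823^2 = 5885476 + 93045316 = 98930792
sqrt(98930792) = 9946.3959
t = 9946.3959 / 4564 = 2.1793 s

2.1793


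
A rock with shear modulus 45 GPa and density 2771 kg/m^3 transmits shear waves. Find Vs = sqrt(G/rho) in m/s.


Convert G to Pa: G = 45e9 Pa
Compute G/rho = 45e9 / 2771 = 16239624.6842
Vs = sqrt(16239624.6842) = 4029.84 m/s

4029.84


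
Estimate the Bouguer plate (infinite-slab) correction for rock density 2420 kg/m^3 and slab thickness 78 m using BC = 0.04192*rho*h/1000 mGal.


BC = 0.04192 * rho * h / 1000
= 0.04192 * 2420 * 78 / 1000
= 7.9128 mGal

7.9128


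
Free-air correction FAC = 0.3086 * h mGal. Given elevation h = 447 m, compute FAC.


FAC = 0.3086 * h
= 0.3086 * 447
= 137.9442 mGal

137.9442


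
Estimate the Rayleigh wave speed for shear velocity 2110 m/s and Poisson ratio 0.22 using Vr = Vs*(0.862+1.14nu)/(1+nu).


Numerator factor = 0.862 + 1.14*0.22 = 1.1128
Denominator = 1 + 0.22 = 1.22
Vr = 2110 * 1.1128 / 1.22 = 1924.6 m/s

1924.6


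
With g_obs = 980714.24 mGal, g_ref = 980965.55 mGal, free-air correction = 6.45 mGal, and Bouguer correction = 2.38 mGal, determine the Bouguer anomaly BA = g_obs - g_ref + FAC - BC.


BA = g_obs - g_ref + FAC - BC
= 980714.24 - 980965.55 + 6.45 - 2.38
= -247.24 mGal

-247.24


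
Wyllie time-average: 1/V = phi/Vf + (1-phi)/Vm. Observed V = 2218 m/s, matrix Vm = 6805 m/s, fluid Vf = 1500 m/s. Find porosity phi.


1/V - 1/Vm = 1/2218 - 1/6805 = 0.00030391
1/Vf - 1/Vm = 1/1500 - 1/6805 = 0.00051972
phi = 0.00030391 / 0.00051972 = 0.5848

0.5848


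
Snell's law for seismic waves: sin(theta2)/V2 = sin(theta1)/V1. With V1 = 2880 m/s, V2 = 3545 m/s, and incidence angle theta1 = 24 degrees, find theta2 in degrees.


sin(theta1) = sin(24 deg) = 0.406737
sin(theta2) = V2/V1 * sin(theta1) = 3545/2880 * 0.406737 = 0.500653
theta2 = arcsin(0.500653) = 30.0432 degrees

30.0432


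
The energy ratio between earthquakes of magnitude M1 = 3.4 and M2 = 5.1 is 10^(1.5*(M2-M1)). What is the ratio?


M2 - M1 = 5.1 - 3.4 = 1.7
1.5 * 1.7 = 2.55
ratio = 10^2.55 = 354.81

354.81
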